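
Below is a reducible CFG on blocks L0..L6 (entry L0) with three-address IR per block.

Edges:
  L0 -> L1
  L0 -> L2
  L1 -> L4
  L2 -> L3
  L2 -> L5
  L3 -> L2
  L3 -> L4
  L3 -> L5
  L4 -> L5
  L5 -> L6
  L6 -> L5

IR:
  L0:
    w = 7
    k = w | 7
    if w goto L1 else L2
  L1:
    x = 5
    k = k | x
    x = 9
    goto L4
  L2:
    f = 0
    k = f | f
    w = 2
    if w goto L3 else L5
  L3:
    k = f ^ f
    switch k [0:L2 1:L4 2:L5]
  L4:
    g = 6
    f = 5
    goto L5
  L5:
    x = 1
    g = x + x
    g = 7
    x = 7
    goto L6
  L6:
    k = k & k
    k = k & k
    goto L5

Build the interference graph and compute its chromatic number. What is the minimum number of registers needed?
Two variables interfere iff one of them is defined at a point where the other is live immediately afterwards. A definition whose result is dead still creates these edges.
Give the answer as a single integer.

def/use:
  L0: def={k,w} ue=∅
  L1: def={k,x} ue={k}
  L2: def={f,k,w} ue=∅
  L3: def={k} ue={f}
  L4: def={f,g} ue=∅
  L5: def={g,x} ue=∅
  L6: def={k} ue={k}

Live sets:
  L0: in=∅ out={k}
  L1: in={k} out={k}
  L2: in=∅ out={f,k}
  L3: in={f} out={k}
  L4: in={k} out={k}
  L5: in={k} out={k}
  L6: in={k} out={k}

Interfere edges:
  f — {k,w}
  g — {k}
  k — {f,g,w,x}
  w — {f,k}
  x — {k}

Colouring:
  lower bound: {f,k,w} mutually conflict ⇒ χ ≥ 3
  3-colouring: r0={k}  r1={f,g,x}  r2={w}
  χ = 3

Answer: 3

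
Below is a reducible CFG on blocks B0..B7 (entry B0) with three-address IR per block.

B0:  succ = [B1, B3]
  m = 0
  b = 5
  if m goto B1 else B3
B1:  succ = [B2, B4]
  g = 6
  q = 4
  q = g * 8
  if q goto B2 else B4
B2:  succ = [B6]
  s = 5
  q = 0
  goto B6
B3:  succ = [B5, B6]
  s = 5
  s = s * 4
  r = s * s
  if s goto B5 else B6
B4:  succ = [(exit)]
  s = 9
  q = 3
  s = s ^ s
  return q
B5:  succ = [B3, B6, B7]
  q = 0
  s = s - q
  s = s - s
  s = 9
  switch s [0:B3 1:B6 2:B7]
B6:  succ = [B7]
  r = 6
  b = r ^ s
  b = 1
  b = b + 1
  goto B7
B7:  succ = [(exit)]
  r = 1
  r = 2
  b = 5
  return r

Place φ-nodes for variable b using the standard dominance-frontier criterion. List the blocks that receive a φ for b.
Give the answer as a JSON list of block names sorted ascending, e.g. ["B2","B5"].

idom tree: B1←B0 B2←B1 B3←B0 B4←B1 B5←B3 B6←B0 B7←B0
Dom at joins:
  B3: preds {B0,B5}: {B0} ∩ {B0,B3,B5} = {B0}; idom=B0
  B6: preds {B2,B3,B5}: {B0,B1,B2} ∩ {B0,B3} ∩ {B0,B3,B5} = {B0}; idom=B0
  B7: preds {B5,B6}: {B0,B3,B5} ∩ {B0,B6} = {B0}; idom=B0

DF derivation:
  join B3 pred B0: · stop@B0
  join B3 pred B5: B5→B3 stop@B0
  join B6 pred B2: B2→B1 stop@B0
  join B6 pred B3: B3 stop@B0
  join B6 pred B5: B5→B3 stop@B0
  join B7 pred B5: B5→B3 stop@B0
  join B7 pred B6: B6 stop@B0
  B0: DF=∅
  B1: DF={B6}
  B2: DF={B6}
  B3: DF={B3,B6,B7}
  B4: DF=∅
  B5: DF={B3,B6,B7}
  B6: DF={B7}
  B7: DF=∅

φ for b: defs {B0,B6,B7}
  DF⁺ = {B7}

Answer: ["B7"]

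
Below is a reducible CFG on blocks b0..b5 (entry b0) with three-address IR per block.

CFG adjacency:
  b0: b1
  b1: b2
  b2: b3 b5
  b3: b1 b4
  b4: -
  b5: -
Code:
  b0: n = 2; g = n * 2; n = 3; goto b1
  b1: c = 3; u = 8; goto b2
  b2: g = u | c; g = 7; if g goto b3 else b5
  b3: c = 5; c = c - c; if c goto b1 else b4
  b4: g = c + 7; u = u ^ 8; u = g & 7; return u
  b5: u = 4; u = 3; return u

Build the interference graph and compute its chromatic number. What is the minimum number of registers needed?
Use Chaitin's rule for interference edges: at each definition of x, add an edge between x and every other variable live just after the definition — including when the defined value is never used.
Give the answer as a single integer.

def/use:
  b0: {g,n} / ∅
  b1: {c,u} / ∅
  b2: {g} / {c,u}
  b3: {c} / ∅
  b4: {g,u} / {c,u}
  b5: {u} / ∅

Live sets:
  live b0: ∅→∅
  live b1: ∅→{c,u}
  live b2: {c,u}→{u}
  live b3: {u}→{c,u}
  live b4: {c,u}→∅
  live b5: ∅→∅

Interfere edges:
  c↔{u}
  g↔{u}
  n↔∅
  u↔{c,g}

Registers:
  clique {c,u} ⇒ need ≥ 2
  2-colouring: c0={n,u}  c1={c,g}
  χ = 2

Answer: 2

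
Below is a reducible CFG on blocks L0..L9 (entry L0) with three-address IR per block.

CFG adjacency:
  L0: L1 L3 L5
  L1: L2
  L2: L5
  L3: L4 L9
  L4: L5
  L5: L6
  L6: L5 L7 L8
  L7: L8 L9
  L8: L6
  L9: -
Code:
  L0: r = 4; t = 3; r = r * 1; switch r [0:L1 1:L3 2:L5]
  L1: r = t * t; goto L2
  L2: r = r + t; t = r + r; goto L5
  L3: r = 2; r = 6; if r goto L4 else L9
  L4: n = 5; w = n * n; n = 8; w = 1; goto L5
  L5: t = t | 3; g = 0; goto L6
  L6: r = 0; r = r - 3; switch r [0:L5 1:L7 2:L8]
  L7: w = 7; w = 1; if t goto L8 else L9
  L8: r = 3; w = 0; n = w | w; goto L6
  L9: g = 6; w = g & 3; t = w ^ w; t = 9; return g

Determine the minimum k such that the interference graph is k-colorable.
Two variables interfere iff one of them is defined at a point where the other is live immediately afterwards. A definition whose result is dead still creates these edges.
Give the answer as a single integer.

Answer: 3

Derivation:
Block summaries:
  L0 def {r,t} use ∅
  L1 def {r} use {t}
  L2 def {r,t} use {r,t}
  L3 def {r} use ∅
  L4 def {n,w} use ∅
  L5 def {g,t} use {t}
  L6 def {r} use ∅
  L7 def {w} use {t}
  L8 def {n,r,w} use ∅
  L9 def {g,t,w} use ∅

Backward fixpoint:
  live L0: ∅→{t}
  live L1: {t}→{r,t}
  live L2: {r,t}→{t}
  live L3: {t}→{t}
  live L4: {t}→{t}
  live L5: {t}→{t}
  live L6: {t}→{t}
  live L7: {t}→{t}
  live L8: {t}→{t}
  live L9: ∅→∅

Interfere edges:
  g↔{t,w}
  n↔{t}
  r↔{t}
  t↔{g,n,r,w}
  w↔{g,t}

Colouring:
  lower bound: {g,t,w} mutually conflict ⇒ χ ≥ 3
  3-colouring: r0={t}  r1={g,n,r}  r2={w}
  χ = 3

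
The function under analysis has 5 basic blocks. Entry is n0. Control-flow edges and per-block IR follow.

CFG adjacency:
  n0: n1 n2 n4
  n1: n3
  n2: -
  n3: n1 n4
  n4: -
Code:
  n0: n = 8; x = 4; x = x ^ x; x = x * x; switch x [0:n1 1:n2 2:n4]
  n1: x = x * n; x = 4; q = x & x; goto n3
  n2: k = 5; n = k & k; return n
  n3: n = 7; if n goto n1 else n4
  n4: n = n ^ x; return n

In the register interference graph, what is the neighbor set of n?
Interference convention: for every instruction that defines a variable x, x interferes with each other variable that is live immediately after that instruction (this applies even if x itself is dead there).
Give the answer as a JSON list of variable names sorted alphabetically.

Answer: ["x"]

Analysis:
def/use:
  n0: def={n,x} ue=∅
  n1: def={q,x} ue={n,x}
  n2: def={k,n} ue=∅
  n3: def={n} ue=∅
  n4: def={n} ue={n,x}

Backward fixpoint:
  n0 li=∅ lo={n,x}
  n1 li={n,x} lo={x}
  n2 li=∅ lo=∅
  n3 li={x} lo={n,x}
  n4 li={n,x} lo=∅

Conflict graph:
  k↔∅
  n↔{x}
  q↔{x}
  x↔{n,q}

N(n) = ["x"]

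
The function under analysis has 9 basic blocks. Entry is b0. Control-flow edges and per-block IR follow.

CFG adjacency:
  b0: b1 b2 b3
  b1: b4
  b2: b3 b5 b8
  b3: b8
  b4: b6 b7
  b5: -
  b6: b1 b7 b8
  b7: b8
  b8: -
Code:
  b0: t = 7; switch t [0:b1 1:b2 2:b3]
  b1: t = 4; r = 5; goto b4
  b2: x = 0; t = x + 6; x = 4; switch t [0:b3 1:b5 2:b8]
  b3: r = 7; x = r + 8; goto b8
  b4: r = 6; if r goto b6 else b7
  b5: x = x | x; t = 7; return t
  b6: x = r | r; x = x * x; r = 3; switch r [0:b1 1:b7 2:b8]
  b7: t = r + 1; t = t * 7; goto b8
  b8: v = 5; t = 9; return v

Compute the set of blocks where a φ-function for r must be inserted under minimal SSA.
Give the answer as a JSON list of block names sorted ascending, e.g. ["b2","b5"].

idom tree: b1←b0 b2←b0 b3←b0 b4←b1 b5←b2 b6←b4 b7←b4 b8←b0
Dom∩ at merges:
  b1: preds {b0,b6}: {b0} ∩ {b0,b1,b4,b6} = {b0}; idom=b0
  b3: preds {b0,b2}: {b0} ∩ {b0,b2} = {b0}; idom=b0
  b7: preds {b4,b6}: {b0,b1,b4} ∩ {b0,b1,b4,b6} = {b0,b1,b4}; idom=b4
  b8: preds {b2,b3,b6,b7}: {b0,b2} ∩ {b0,b3} ∩ {b0,b1,b4,b6} ∩ {b0,b1,b4,b7} = {b0}; idom=b0

DF walk-up:
  join b1 pred b0: · stop@b0
  join b1 pred b6: b6→b4→b1 stop@b0
  join b3 pred b0: · stop@b0
  join b3 pred b2: b2 stop@b0
  join b7 pred b4: · stop@b4
  join b7 pred b6: b6 stop@b4
  join b8 pred b2: b2 stop@b0
  join b8 pred b3: b3 stop@b0
  join b8 pred b6: b6→b4→b1 stop@b0
  join b8 pred b7: b7→b4→b1 stop@b0
  DF(b0)=∅
  DF(b1)={b1,b8}
  DF(b2)={b3,b8}
  DF(b3)={b8}
  DF(b4)={b1,b8}
  DF(b5)=∅
  DF(b6)={b1,b7,b8}
  DF(b7)={b8}
  DF(b8)=∅

φ for r: defs {b1,b3,b4,b6}
  DF⁺ = {b1,b7,b8}

Answer: ["b1", "b7", "b8"]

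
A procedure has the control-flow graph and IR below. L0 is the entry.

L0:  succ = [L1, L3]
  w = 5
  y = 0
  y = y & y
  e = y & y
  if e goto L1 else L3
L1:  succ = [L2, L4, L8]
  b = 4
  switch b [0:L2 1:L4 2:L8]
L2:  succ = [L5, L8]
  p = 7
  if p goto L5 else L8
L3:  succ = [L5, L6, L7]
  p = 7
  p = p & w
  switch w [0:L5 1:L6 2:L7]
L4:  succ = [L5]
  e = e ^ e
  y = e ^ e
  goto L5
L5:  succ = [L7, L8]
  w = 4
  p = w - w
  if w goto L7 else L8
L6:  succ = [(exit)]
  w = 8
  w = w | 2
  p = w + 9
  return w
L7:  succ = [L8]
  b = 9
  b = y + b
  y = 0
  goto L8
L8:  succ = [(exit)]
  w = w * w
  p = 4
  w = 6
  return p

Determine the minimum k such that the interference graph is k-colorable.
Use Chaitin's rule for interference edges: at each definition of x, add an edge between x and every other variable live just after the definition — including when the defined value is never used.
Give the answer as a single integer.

Answer: 4

Analysis:
Per-block:
  L0: {e,w,y} / ∅
  L1: {b} / ∅
  L2: {p} / ∅
  L3: {p} / {w}
  L4: {e,y} / {e}
  L5: {p,w} / ∅
  L6: {p,w} / ∅
  L7: {b,y} / {y}
  L8: {p,w} / {w}

Backward fixpoint:
  live L0: ∅→{e,w,y}
  live L1: {e,w,y}→{e,w,y}
  live L2: {w,y}→{w,y}
  live L3: {w,y}→{w,y}
  live L4: {e}→{y}
  live L5: {y}→{w,y}
  live L6: ∅→∅
  live L7: {w,y}→{w}
  live L8: {w}→∅

Interference:
  b↔{e,w,y}
  e↔{b,w,y}
  p↔{w,y}
  w↔{b,e,p,y}
  y↔{b,e,p,w}

Registers:
  clique {b,e,w,y} ⇒ need ≥ 4
  assign b→c2 e→c3 p→c2 w→c0 y→c1 — no edge inside a register ⇒ χ ≤ 4
  χ = 4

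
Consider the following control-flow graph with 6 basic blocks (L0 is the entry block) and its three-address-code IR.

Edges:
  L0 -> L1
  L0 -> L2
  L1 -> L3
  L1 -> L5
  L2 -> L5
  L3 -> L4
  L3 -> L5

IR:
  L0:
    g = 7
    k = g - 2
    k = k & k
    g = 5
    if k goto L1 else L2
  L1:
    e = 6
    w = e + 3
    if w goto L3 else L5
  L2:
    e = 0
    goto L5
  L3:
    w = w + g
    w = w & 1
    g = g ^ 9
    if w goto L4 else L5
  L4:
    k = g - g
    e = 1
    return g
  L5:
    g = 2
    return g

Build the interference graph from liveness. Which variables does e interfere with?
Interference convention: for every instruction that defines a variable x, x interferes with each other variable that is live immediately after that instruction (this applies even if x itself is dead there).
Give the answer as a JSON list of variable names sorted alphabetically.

def/use:
  L0: {g,k} / ∅
  L1: {e,w} / ∅
  L2: {e} / ∅
  L3: {g,w} / {g,w}
  L4: {e,k} / {g}
  L5: {g} / ∅

Live sets:
  live L0: ∅→{g}
  live L1: {g}→{g,w}
  live L2: ∅→∅
  live L3: {g,w}→{g}
  live L4: {g}→∅
  live L5: ∅→∅

Interfere edges:
  e — {g}
  g — {e,k,w}
  k — {g}
  w — {g}

N(e) = ["g"]

Answer: ["g"]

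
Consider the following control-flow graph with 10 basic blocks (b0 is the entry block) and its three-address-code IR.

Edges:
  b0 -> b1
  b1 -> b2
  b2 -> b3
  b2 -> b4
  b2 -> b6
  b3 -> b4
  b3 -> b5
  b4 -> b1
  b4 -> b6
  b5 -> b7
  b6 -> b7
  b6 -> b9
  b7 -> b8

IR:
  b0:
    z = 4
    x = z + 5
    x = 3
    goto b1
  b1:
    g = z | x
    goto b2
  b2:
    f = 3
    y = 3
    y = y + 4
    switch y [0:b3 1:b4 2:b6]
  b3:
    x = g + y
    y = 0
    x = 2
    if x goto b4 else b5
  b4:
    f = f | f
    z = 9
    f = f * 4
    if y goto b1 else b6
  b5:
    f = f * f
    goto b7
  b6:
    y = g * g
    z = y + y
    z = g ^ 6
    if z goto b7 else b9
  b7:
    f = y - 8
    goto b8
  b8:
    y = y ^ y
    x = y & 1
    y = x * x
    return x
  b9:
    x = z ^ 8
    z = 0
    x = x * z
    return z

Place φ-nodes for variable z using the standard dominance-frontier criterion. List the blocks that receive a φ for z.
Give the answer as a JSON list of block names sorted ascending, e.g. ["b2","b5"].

Answer: ["b1", "b6", "b7"]

Analysis:
idom tree: b1←b0 b2←b1 b3←b2 b4←b2 b5←b3 b6←b2 b7←b2 b8←b7 b9←b6
Dom∩ at merges:
  b1: preds {b0,b4}: {b0} ∩ {b0,b1,b2,b4} = {b0}; idom=b0
  b4: preds {b2,b3}: {b0,b1,b2} ∩ {b0,b1,b2,b3} = {b0,b1,b2}; idom=b2
  b6: preds {b2,b4}: {b0,b1,b2} ∩ {b0,b1,b2,b4} = {b0,b1,b2}; idom=b2
  b7: preds {b5,b6}: {b0,b1,b2,b3,b5} ∩ {b0,b1,b2,b6} = {b0,b1,b2}; idom=b2

DF derivation:
  b1←b0: walk · to b0
  b1←b4: walk b4→b2→b1 to b0
  b4←b2: walk · to b2
  b4←b3: walk b3 to b2
  b6←b2: walk · to b2
  b6←b4: walk b4 to b2
  b7←b5: walk b5→b3 to b2
  b7←b6: walk b6 to b2
  DF(b0)=∅
  DF(b1)={b1}
  DF(b2)={b1}
  DF(b3)={b4,b7}
  DF(b4)={b1,b6}
  DF(b5)={b7}
  DF(b6)={b7}
  DF(b7)=∅
  DF(b8)=∅
  DF(b9)=∅

φ for z: defs {b0,b4,b6,b9}
  DF⁺ = {b1,b6,b7}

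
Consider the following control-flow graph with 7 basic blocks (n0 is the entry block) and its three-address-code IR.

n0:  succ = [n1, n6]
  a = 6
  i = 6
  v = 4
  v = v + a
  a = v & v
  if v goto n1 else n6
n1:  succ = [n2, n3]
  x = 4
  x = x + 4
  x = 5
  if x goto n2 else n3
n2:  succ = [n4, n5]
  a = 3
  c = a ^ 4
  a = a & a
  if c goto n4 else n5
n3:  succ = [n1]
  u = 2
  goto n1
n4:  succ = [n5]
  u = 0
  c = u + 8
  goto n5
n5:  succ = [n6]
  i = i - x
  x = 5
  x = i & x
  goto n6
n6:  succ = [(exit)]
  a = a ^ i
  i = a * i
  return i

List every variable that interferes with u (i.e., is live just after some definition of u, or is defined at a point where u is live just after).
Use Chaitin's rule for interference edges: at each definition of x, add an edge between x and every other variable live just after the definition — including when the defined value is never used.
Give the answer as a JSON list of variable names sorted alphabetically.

Block summaries:
  n0 def {a,i,v} use ∅
  n1 def {x} use ∅
  n2 def {a,c} use ∅
  n3 def {u} use ∅
  n4 def {c,u} use ∅
  n5 def {i,x} use {i,x}
  n6 def {a,i} use {a,i}

Liveness:
  n0 li=∅ lo={a,i}
  n1 li={i} lo={i,x}
  n2 li={i,x} lo={a,i,x}
  n3 li={i} lo={i}
  n4 li={a,i,x} lo={a,i,x}
  n5 li={a,i,x} lo={a,i}
  n6 li={a,i} lo=∅

Conflict graph:
  a↔{c,i,u,v,x}
  c↔{a,i,x}
  i↔{a,c,u,v,x}
  u↔{a,i,x}
  v↔{a,i}
  x↔{a,c,i,u}

N(u) = ["a", "i", "x"]

Answer: ["a", "i", "x"]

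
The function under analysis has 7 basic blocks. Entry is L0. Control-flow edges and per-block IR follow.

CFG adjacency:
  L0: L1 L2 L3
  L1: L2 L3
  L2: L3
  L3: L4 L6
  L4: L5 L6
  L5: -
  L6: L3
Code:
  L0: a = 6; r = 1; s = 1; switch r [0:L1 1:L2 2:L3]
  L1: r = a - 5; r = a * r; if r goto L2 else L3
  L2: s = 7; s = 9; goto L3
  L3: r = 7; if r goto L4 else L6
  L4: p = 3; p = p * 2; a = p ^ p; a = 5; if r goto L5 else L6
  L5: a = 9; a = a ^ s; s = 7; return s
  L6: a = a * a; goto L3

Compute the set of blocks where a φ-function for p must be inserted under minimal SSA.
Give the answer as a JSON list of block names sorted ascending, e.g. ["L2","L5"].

Answer: ["L3", "L6"]

Derivation:
idom tree: L1←L0 L2←L0 L3←L0 L4←L3 L5←L4 L6←L3
Dom∩ at merges:
  L2: preds {L0,L1}: {L0} ∩ {L0,L1} = {L0}; idom=L0
  L3: preds {L0,L1,L2,L6}: {L0} ∩ {L0,L1} ∩ {L0,L2} ∩ {L0,L3,L6} = {L0}; idom=L0
  L6: preds {L3,L4}: {L0,L3} ∩ {L0,L3,L4} = {L0,L3}; idom=L3

Frontier:
  join L2 pred L0: · stop@L0
  join L2 pred L1: L1 stop@L0
  join L3 pred L0: · stop@L0
  join L3 pred L1: L1 stop@L0
  join L3 pred L2: L2 stop@L0
  join L3 pred L6: L6→L3 stop@L0
  join L6 pred L3: · stop@L3
  join L6 pred L4: L4 stop@L3
  DF(L0)=∅
  DF(L1)={L2,L3}
  DF(L2)={L3}
  DF(L3)={L3}
  DF(L4)={L6}
  DF(L5)=∅
  DF(L6)={L3}

φ for p: defs {L4}
  DF⁺ = {L3,L6}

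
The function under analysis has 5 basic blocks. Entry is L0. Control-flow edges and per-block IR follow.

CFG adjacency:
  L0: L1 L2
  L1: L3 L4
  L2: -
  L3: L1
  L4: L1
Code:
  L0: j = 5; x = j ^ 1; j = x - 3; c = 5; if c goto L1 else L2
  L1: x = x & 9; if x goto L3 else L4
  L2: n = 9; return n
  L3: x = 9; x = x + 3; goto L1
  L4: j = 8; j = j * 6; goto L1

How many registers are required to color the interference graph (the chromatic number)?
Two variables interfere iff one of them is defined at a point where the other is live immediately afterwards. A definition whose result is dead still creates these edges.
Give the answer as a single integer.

def/use:
  L0: def={c,j,x} ue=∅
  L1: def={x} ue={x}
  L2: def={n} ue=∅
  L3: def={x} ue=∅
  L4: def={j} ue=∅

Live sets:
  L0 li=∅ lo={x}
  L1 li={x} lo={x}
  L2 li=∅ lo=∅
  L3 li=∅ lo={x}
  L4 li={x} lo={x}

Interference:
  c: {x}
  j: {x}
  n: ∅
  x: {c,j}

Chromatic number:
  clique {c,x} ⇒ need ≥ 2
  assign c→c1 j→c1 n→c0 x→c0 — no edge inside a register ⇒ χ ≤ 2
  χ = 2

Answer: 2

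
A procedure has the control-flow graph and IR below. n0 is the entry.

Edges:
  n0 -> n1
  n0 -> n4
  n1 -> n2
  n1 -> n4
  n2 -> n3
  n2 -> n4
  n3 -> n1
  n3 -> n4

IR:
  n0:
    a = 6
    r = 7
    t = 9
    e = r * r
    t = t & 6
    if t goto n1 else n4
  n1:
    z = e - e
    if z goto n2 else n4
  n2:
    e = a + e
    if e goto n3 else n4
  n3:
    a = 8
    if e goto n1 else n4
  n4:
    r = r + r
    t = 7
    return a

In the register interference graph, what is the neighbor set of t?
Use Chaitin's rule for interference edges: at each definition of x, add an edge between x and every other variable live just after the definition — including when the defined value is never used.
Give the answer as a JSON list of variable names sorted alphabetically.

def/use:
  n0: def={a,e,r,t} ue=∅
  n1: def={z} ue={e}
  n2: def={e} ue={a,e}
  n3: def={a} ue={e}
  n4: def={r,t} ue={a,r}

Backward fixpoint:
  n0: in=∅ out={a,e,r}
  n1: in={a,e,r} out={a,e,r}
  n2: in={a,e,r} out={a,e,r}
  n3: in={e,r} out={a,e,r}
  n4: in={a,r} out=∅

Interference:
  a↔{e,r,t,z}
  e↔{a,r,t,z}
  r↔{a,e,t,z}
  t↔{a,e,r}
  z↔{a,e,r}

N(t) = ["a", "e", "r"]

Answer: ["a", "e", "r"]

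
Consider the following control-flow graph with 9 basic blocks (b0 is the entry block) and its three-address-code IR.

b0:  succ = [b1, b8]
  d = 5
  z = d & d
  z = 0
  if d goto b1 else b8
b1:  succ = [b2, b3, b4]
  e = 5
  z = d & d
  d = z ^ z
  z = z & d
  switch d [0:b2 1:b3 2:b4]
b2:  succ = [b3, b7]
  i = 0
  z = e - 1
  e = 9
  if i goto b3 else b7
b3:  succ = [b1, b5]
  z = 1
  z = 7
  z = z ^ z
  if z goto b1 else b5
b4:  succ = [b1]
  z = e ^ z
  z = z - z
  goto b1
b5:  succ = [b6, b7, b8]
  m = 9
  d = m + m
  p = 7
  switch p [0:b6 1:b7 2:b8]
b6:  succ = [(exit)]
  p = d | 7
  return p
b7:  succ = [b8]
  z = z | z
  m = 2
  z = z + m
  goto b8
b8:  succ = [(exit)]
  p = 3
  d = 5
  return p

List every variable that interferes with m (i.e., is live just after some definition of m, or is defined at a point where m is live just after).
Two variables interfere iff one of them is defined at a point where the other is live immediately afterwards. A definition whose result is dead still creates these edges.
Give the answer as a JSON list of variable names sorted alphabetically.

Answer: ["z"]

Derivation:
def/use:
  b0 def {d,z} use ∅
  b1 def {d,e,z} use {d}
  b2 def {e,i,z} use {e}
  b3 def {z} use ∅
  b4 def {z} use {e,z}
  b5 def {d,m,p} use ∅
  b6 def {p} use {d}
  b7 def {m,z} use {z}
  b8 def {d,p} use ∅

Backward fixpoint:
  b0: in=∅ out={d}
  b1: in={d} out={d,e,z}
  b2: in={d,e} out={d,z}
  b3: in={d} out={d,z}
  b4: in={d,e,z} out={d}
  b5: in={z} out={d,z}
  b6: in={d} out=∅
  b7: in={z} out=∅
  b8: in=∅ out=∅

Interfere edges:
  d — {e,i,p,z}
  e — {d,i,z}
  i — {d,e,z}
  m — {z}
  p — {d,z}
  z — {d,e,i,m,p}

N(m) = ["z"]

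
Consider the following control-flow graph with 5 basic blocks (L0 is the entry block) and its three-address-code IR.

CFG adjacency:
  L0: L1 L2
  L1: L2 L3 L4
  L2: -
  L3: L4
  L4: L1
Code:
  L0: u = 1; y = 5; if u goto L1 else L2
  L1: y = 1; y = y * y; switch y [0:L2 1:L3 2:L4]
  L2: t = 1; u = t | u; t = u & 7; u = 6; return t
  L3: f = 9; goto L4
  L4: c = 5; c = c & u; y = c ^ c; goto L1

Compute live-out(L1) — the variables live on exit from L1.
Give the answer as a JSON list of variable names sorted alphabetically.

Answer: ["u"]

Working:
def/use:
  L0: def={u,y} ue=∅
  L1: def={y} ue=∅
  L2: def={t,u} ue={u}
  L3: def={f} ue=∅
  L4: def={c,y} ue={u}

Backward fixpoint:
  L0: in=∅ out={u}
  L1: in={u} out={u}
  L2: in={u} out=∅
  L3: in={u} out={u}
  L4: in={u} out={u}

live-out(L1) = ["u"]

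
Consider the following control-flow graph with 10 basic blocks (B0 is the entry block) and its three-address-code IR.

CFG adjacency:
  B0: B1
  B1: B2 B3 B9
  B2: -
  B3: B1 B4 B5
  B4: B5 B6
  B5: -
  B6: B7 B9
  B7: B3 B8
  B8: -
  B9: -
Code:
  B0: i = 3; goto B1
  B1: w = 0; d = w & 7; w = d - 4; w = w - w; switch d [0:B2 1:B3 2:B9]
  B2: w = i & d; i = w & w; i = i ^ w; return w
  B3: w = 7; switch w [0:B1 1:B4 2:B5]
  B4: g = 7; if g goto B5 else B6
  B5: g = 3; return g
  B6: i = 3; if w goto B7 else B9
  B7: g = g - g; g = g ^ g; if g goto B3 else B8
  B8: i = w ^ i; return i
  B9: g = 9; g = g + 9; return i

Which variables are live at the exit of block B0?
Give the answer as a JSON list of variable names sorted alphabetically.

Block summaries:
  B0: {i} / ∅
  B1: {d,w} / ∅
  B2: {i,w} / {d,i}
  B3: {w} / ∅
  B4: {g} / ∅
  B5: {g} / ∅
  B6: {i} / {w}
  B7: {g} / {g}
  B8: {i} / {i,w}
  B9: {g} / {i}

Backward fixpoint:
  B0 li=∅ lo={i}
  B1 li={i} lo={d,i}
  B2 li={d,i} lo=∅
  B3 li={i} lo={i,w}
  B4 li={w} lo={g,w}
  B5 li=∅ lo=∅
  B6 li={g,w} lo={g,i,w}
  B7 li={g,i,w} lo={i,w}
  B8 li={i,w} lo=∅
  B9 li={i} lo=∅

live-out(B0) = ["i"]

Answer: ["i"]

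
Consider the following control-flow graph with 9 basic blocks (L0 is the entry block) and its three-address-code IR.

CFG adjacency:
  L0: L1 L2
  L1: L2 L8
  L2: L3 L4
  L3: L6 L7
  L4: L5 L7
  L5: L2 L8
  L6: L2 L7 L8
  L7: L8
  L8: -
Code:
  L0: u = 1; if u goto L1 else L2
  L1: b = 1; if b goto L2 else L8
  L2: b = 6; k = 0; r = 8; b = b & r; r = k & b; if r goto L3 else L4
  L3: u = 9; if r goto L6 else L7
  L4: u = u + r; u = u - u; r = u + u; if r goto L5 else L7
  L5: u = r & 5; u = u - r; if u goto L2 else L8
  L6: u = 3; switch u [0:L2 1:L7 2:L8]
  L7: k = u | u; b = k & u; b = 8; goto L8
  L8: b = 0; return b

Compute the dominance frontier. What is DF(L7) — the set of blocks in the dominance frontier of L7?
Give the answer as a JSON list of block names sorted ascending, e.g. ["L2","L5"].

idom tree: L1←L0 L2←L0 L3←L2 L4←L2 L5←L4 L6←L3 L7←L2 L8←L0
Join-block Dom:
  L2: preds {L0,L1,L5,L6}: {L0} ∩ {L0,L1} ∩ {L0,L2,L4,L5} ∩ {L0,L2,L3,L6} = {L0}; idom=L0
  L7: preds {L3,L4,L6}: {L0,L2,L3} ∩ {L0,L2,L4} ∩ {L0,L2,L3,L6} = {L0,L2}; idom=L2
  L8: preds {L1,L5,L6,L7}: {L0,L1} ∩ {L0,L2,L4,L5} ∩ {L0,L2,L3,L6} ∩ {L0,L2,L7} = {L0}; idom=L0

DF walk-up:
  join L2 pred L0: · stop@L0
  join L2 pred L1: L1 stop@L0
  join L2 pred L5: L5→L4→L2 stop@L0
  join L2 pred L6: L6→L3→L2 stop@L0
  join L7 pred L3: L3 stop@L2
  join L7 pred L4: L4 stop@L2
  join L7 pred L6: L6→L3 stop@L2
  join L8 pred L1: L1 stop@L0
  join L8 pred L5: L5→L4→L2 stop@L0
  join L8 pred L6: L6→L3→L2 stop@L0
  join L8 pred L7: L7→L2 stop@L0
  L0 → ∅
  L1 → {L2,L8}
  L2 → {L2,L8}
  L3 → {L2,L7,L8}
  L4 → {L2,L7,L8}
  L5 → {L2,L8}
  L6 → {L2,L7,L8}
  L7 → {L8}
  L8 → ∅

DF(L7) = ["L8"]

Answer: ["L8"]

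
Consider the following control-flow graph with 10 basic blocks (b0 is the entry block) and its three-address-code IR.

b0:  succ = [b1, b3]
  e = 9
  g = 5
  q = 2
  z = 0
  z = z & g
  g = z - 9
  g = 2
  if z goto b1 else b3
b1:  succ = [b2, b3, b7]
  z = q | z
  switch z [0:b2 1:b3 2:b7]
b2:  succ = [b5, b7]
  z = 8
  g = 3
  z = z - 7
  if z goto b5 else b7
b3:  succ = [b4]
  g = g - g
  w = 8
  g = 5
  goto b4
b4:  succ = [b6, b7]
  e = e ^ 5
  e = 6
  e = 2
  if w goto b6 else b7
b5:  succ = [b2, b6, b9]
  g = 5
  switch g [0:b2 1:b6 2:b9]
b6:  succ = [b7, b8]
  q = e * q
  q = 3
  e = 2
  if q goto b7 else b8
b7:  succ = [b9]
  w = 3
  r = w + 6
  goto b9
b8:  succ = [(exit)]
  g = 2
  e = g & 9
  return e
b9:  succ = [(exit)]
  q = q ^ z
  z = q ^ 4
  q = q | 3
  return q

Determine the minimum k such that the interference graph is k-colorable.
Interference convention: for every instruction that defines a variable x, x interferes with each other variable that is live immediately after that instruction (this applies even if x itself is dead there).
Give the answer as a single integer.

def/use:
  b0: def={e,g,q,z} ue=∅
  b1: def={z} ue={q,z}
  b2: def={g,z} ue=∅
  b3: def={g,w} ue={g}
  b4: def={e} ue={e,w}
  b5: def={g} ue=∅
  b6: def={e,q} ue={e,q}
  b7: def={r,w} ue=∅
  b8: def={e,g} ue=∅
  b9: def={q,z} ue={q,z}

Liveness:
  live b0: ∅→{e,g,q,z}
  live b1: {e,g,q,z}→{e,g,q,z}
  live b2: {e,q}→{e,q,z}
  live b3: {e,g,q,z}→{e,q,w,z}
  live b4: {e,q,w,z}→{e,q,z}
  live b5: {e,q,z}→{e,q,z}
  live b6: {e,q,z}→{q,z}
  live b7: {q,z}→{q,z}
  live b8: ∅→∅
  live b9: {q,z}→∅

Conflict graph:
  e: {g,q,w,z}
  g: {e,q,w,z}
  q: {e,g,r,w,z}
  r: {q,z}
  w: {e,g,q,z}
  z: {e,g,q,r,w}

Chromatic number:
  clique {e,g,q,w,z} ⇒ need ≥ 5
  5-colouring: R0={q}  R1={z}  R2={e,r}  R3={g}  R4={w}
  χ = 5

Answer: 5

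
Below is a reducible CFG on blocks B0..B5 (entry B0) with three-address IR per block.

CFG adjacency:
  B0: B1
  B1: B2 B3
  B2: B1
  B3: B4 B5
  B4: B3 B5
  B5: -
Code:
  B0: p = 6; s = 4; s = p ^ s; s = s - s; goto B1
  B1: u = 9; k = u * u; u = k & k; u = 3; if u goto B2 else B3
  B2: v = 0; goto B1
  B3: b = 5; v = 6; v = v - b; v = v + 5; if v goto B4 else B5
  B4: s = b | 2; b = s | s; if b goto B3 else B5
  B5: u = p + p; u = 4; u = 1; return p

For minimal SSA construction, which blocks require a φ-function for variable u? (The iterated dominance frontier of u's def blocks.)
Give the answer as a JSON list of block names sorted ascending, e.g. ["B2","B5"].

idom tree: B1←B0 B2←B1 B3←B1 B4←B3 B5←B3
Dom∩ at merges:
  B1: preds {B0,B2}: {B0} ∩ {B0,B1,B2} = {B0}; idom=B0
  B3: preds {B1,B4}: {B0,B1} ∩ {B0,B1,B3,B4} = {B0,B1}; idom=B1
  B5: preds {B3,B4}: {B0,B1,B3} ∩ {B0,B1,B3,B4} = {B0,B1,B3}; idom=B3

Frontier:
  B1←B0: walk · to B0
  B1←B2: walk B2→B1 to B0
  B3←B1: walk · to B1
  B3←B4: walk B4→B3 to B1
  B5←B3: walk · to B3
  B5←B4: walk B4 to B3
  DF(B0)=∅
  DF(B1)={B1}
  DF(B2)={B1}
  DF(B3)={B3}
  DF(B4)={B3,B5}
  DF(B5)=∅

φ for u: defs {B1,B5}
  DF⁺ = {B1}

Answer: ["B1"]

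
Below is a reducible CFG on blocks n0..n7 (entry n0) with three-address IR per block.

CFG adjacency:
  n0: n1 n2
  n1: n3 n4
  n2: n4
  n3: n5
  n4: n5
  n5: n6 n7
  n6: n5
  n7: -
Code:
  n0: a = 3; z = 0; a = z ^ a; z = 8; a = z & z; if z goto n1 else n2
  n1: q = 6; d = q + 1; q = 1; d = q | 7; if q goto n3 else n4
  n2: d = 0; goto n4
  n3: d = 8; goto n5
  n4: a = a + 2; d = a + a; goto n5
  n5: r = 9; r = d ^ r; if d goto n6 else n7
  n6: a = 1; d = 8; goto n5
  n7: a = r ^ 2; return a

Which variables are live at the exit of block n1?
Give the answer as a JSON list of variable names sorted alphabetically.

Block summaries:
  n0: {a,z} / ∅
  n1: {d,q} / ∅
  n2: {d} / ∅
  n3: {d} / ∅
  n4: {a,d} / {a}
  n5: {r} / {d}
  n6: {a,d} / ∅
  n7: {a} / {r}

Live sets:
  n0: in=∅ out={a}
  n1: in={a} out={a}
  n2: in={a} out={a}
  n3: in=∅ out={d}
  n4: in={a} out={d}
  n5: in={d} out={r}
  n6: in=∅ out={d}
  n7: in={r} out=∅

live-out(n1) = ["a"]

Answer: ["a"]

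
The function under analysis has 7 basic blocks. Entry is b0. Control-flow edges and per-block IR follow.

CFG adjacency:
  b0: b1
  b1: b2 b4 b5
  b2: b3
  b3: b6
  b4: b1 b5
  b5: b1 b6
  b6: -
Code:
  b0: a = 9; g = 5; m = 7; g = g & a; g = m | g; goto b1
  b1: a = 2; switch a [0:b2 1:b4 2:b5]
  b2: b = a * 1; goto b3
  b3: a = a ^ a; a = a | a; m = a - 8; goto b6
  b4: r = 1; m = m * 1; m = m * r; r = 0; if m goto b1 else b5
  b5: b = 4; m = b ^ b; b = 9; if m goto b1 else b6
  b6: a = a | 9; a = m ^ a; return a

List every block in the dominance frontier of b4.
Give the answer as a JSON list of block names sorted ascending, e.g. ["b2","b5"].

Answer: ["b1", "b5"]

Working:
idom tree: b1←b0 b2←b1 b3←b2 b4←b1 b5←b1 b6←b1
Dom∩ at merges:
  b1: preds {b0,b4,b5}: {b0} ∩ {b0,b1,b4} ∩ {b0,b1,b5} = {b0}; idom=b0
  b5: preds {b1,b4}: {b0,b1} ∩ {b0,b1,b4} = {b0,b1}; idom=b1
  b6: preds {b3,b5}: {b0,b1,b2,b3} ∩ {b0,b1,b5} = {b0,b1}; idom=b1

DF derivation:
  join b1 pred b0: · stop@b0
  join b1 pred b4: b4→b1 stop@b0
  join b1 pred b5: b5→b1 stop@b0
  join b5 pred b1: · stop@b1
  join b5 pred b4: b4 stop@b1
  join b6 pred b3: b3→b2 stop@b1
  join b6 pred b5: b5 stop@b1
  b0 → ∅
  b1 → {b1}
  b2 → {b6}
  b3 → {b6}
  b4 → {b1,b5}
  b5 → {b1,b6}
  b6 → ∅

DF(b4) = ["b1", "b5"]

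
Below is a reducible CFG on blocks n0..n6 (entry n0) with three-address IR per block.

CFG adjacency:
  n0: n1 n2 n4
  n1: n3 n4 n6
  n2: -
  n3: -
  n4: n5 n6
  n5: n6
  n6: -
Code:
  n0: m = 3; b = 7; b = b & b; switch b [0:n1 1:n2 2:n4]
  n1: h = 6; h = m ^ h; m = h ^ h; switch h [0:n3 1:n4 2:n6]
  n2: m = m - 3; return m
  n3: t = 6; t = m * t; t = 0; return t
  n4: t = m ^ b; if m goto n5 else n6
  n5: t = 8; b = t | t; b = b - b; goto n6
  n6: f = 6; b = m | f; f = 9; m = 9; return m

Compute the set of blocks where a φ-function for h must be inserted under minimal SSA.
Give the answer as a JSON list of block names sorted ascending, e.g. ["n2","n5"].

idom tree: n1←n0 n2←n0 n3←n1 n4←n0 n5←n4 n6←n0
Dom at joins:
  n4: preds {n0,n1}: {n0} ∩ {n0,n1} = {n0}; idom=n0
  n6: preds {n1,n4,n5}: {n0,n1} ∩ {n0,n4} ∩ {n0,n4,n5} = {n0}; idom=n0

Frontier:
  n4←n0: walk · to n0
  n4←n1: walk n1 to n0
  n6←n1: walk n1 to n0
  n6←n4: walk n4 to n0
  n6←n5: walk n5→n4 to n0
  n0: DF=∅
  n1: DF={n4,n6}
  n2: DF=∅
  n3: DF=∅
  n4: DF={n6}
  n5: DF={n6}
  n6: DF=∅

φ for h: defs {n1}
  DF⁺ = {n4,n6}

Answer: ["n4", "n6"]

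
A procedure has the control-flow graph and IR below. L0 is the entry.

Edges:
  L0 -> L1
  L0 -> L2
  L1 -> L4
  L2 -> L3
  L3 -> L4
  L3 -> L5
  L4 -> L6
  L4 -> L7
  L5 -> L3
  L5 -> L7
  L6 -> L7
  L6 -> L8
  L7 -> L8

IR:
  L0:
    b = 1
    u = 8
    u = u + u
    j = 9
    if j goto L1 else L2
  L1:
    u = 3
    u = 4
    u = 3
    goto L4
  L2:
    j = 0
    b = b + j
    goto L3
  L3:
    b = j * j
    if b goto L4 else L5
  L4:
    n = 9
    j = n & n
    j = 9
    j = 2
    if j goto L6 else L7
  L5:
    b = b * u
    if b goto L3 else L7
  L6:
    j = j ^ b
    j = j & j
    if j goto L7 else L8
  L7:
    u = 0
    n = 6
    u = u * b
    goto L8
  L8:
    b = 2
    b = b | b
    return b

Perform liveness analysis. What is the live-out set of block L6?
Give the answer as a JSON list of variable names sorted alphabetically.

Answer: ["b"]

Working:
def/use:
  L0: {b,j,u} / ∅
  L1: {u} / ∅
  L2: {b,j} / {b}
  L3: {b} / {j}
  L4: {j,n} / ∅
  L5: {b} / {b,u}
  L6: {j} / {b,j}
  L7: {n,u} / {b}
  L8: {b} / ∅

Liveness:
  L0: in=∅ out={b,u}
  L1: in={b} out={b}
  L2: in={b,u} out={j,u}
  L3: in={j,u} out={b,j,u}
  L4: in={b} out={b,j}
  L5: in={b,j,u} out={b,j,u}
  L6: in={b,j} out={b}
  L7: in={b} out=∅
  L8: in=∅ out=∅

live-out(L6) = ["b"]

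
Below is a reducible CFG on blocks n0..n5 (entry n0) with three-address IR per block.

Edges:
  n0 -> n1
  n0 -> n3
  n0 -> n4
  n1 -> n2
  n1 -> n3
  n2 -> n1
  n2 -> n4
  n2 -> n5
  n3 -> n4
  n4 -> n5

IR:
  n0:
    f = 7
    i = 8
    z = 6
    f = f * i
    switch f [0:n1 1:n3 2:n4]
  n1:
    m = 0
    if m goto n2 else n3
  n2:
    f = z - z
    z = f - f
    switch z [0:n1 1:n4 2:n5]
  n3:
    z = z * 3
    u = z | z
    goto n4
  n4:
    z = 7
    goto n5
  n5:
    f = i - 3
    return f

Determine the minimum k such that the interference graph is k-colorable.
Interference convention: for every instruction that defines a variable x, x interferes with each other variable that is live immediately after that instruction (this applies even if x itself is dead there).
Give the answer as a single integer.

Answer: 3

Working:
Block summaries:
  n0: def={f,i,z} ue=∅
  n1: def={m} ue=∅
  n2: def={f,z} ue={z}
  n3: def={u,z} ue={z}
  n4: def={z} ue=∅
  n5: def={f} ue={i}

Live sets:
  n0 li=∅ lo={i,z}
  n1 li={i,z} lo={i,z}
  n2 li={i,z} lo={i,z}
  n3 li={i,z} lo={i}
  n4 li={i} lo={i}
  n5 li={i} lo=∅

Interference:
  f↔{i,z}
  i↔{f,m,u,z}
  m↔{i,z}
  u↔{i}
  z↔{f,i,m}

Colouring:
  {f,i,z} pairwise interfere (3-clique) ⇒ χ ≥ 3
  3-colouring: c0={i}  c1={u,z}  c2={f,m}
  χ = 3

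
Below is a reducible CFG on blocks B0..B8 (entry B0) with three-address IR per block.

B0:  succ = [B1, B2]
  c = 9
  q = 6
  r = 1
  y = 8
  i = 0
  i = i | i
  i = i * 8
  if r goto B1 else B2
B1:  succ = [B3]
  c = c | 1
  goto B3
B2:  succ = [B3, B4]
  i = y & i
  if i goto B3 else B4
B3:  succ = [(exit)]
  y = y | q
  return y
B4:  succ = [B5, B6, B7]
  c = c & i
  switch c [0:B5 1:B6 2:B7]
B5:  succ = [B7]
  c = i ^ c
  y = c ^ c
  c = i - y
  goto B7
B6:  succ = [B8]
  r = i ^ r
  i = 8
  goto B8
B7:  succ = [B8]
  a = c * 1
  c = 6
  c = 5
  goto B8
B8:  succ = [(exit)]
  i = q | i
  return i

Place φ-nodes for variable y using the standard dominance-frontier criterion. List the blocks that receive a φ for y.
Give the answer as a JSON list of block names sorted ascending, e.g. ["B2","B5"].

idom tree: B1←B0 B2←B0 B3←B0 B4←B2 B5←B4 B6←B4 B7←B4 B8←B4
Dom∩ at merges:
  B3: preds {B1,B2}: {B0,B1} ∩ {B0,B2} = {B0}; idom=B0
  B7: preds {B4,B5}: {B0,B2,B4} ∩ {B0,B2,B4,B5} = {B0,B2,B4}; idom=B4
  B8: preds {B6,B7}: {B0,B2,B4,B6} ∩ {B0,B2,B4,B7} = {B0,B2,B4}; idom=B4

DF walk-up:
  join B3 pred B1: B1 stop@B0
  join B3 pred B2: B2 stop@B0
  join B7 pred B4: · stop@B4
  join B7 pred B5: B5 stop@B4
  join B8 pred B6: B6 stop@B4
  join B8 pred B7: B7 stop@B4
  DF(B0)=∅
  DF(B1)={B3}
  DF(B2)={B3}
  DF(B3)=∅
  DF(B4)=∅
  DF(B5)={B7}
  DF(B6)={B8}
  DF(B7)={B8}
  DF(B8)=∅

φ for y: defs {B0,B3,B5}
  DF⁺ = {B7,B8}

Answer: ["B7", "B8"]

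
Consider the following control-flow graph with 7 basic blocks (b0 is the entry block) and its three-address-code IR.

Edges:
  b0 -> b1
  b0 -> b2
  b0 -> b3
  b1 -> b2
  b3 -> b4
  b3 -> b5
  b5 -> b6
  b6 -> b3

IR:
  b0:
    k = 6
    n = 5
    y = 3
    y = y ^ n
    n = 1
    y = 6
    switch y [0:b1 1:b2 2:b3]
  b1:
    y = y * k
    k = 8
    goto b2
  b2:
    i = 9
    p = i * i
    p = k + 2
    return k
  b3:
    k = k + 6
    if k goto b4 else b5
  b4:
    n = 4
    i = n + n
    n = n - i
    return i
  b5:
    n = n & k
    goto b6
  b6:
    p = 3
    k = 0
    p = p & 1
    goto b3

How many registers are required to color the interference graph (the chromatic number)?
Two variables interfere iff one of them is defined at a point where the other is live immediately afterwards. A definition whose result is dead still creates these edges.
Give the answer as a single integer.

Block summaries:
  b0: def={k,n,y} ue=∅
  b1: def={k,y} ue={k,y}
  b2: def={i,p} ue={k}
  b3: def={k} ue={k}
  b4: def={i,n} ue=∅
  b5: def={n} ue={k,n}
  b6: def={k,p} ue=∅

Backward fixpoint:
  b0 li=∅ lo={k,n,y}
  b1 li={k,y} lo={k}
  b2 li={k} lo=∅
  b3 li={k,n} lo={k,n}
  b4 li=∅ lo=∅
  b5 li={k,n} lo={n}
  b6 li={n} lo={k,n}

Interfere edges:
  i — {k,n}
  k — {i,n,p,y}
  n — {i,k,p,y}
  p — {k,n}
  y — {k,n}

Chromatic number:
  clique {i,k,n} ⇒ need ≥ 3
  3-colouring: c0={k}  c1={n}  c2={i,p,y}
  χ = 3

Answer: 3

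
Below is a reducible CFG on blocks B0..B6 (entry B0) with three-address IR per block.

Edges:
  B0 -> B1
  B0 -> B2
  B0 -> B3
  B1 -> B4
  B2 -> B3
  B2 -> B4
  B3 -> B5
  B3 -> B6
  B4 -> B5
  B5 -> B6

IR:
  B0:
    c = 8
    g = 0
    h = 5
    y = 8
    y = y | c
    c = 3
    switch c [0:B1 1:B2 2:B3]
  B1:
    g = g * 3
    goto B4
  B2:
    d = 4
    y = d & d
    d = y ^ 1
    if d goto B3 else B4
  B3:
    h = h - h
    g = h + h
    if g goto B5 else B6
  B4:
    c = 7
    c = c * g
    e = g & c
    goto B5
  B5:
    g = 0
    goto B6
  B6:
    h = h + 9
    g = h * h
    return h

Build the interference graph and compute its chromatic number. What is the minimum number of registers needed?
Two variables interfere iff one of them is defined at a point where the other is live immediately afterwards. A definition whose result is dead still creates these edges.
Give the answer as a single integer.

Answer: 4

Derivation:
Block summaries:
  B0: def={c,g,h,y} ue=∅
  B1: def={g} ue={g}
  B2: def={d,y} ue=∅
  B3: def={g,h} ue={h}
  B4: def={c,e} ue={g}
  B5: def={g} ue=∅
  B6: def={g,h} ue={h}

Live sets:
  B0: in=∅ out={g,h}
  B1: in={g,h} out={g,h}
  B2: in={g,h} out={g,h}
  B3: in={h} out={h}
  B4: in={g,h} out={h}
  B5: in={h} out={h}
  B6: in={h} out=∅

Conflict graph:
  c: {g,h,y}
  d: {g,h}
  e: {h}
  g: {c,d,h,y}
  h: {c,d,e,g,y}
  y: {c,g,h}

Colouring:
  lower bound: {c,g,h,y} mutually conflict ⇒ χ ≥ 4
  4-colouring: R0={h}  R1={e,g}  R2={c,d}  R3={y}
  χ = 4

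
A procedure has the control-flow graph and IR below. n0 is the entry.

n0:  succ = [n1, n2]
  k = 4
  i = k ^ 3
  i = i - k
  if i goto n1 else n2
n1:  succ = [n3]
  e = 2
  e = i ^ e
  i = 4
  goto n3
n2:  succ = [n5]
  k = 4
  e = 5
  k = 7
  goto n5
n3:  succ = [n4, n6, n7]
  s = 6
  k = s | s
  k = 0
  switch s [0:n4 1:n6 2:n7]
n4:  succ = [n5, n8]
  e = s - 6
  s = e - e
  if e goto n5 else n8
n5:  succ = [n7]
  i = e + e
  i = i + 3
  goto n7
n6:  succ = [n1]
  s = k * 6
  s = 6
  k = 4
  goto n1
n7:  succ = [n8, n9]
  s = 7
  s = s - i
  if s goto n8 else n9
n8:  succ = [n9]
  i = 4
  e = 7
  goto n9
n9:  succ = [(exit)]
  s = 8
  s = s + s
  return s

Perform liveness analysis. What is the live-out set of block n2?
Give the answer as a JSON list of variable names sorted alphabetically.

Answer: ["e"]

Analysis:
def/use:
  n0: def={i,k} ue=∅
  n1: def={e,i} ue={i}
  n2: def={e,k} ue=∅
  n3: def={k,s} ue=∅
  n4: def={e,s} ue={s}
  n5: def={i} ue={e}
  n6: def={k,s} ue={k}
  n7: def={s} ue={i}
  n8: def={e,i} ue=∅
  n9: def={s} ue=∅

Live sets:
  n0 li=∅ lo={i}
  n1 li={i} lo={i}
  n2 li=∅ lo={e}
  n3 li={i} lo={i,k,s}
  n4 li={s} lo={e}
  n5 li={e} lo={i}
  n6 li={i,k} lo={i}
  n7 li={i} lo=∅
  n8 li=∅ lo=∅
  n9 li=∅ lo=∅

live-out(n2) = ["e"]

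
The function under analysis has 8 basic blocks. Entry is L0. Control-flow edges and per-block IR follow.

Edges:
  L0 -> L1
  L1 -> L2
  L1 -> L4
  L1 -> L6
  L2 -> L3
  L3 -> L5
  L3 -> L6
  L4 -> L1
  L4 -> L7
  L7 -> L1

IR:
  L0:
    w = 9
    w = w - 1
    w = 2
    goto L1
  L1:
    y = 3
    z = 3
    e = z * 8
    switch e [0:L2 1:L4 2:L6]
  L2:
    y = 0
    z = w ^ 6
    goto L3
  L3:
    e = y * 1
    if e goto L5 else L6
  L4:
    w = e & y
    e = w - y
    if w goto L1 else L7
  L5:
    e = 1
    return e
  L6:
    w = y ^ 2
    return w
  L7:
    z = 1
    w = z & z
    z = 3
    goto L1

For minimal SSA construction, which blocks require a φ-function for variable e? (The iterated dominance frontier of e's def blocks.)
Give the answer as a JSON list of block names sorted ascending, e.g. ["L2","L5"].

idom tree: L1←L0 L2←L1 L3←L2 L4←L1 L5←L3 L6←L1 L7←L4
Dom∩ at merges:
  L1: preds {L0,L4,L7}: {L0} ∩ {L0,L1,L4} ∩ {L0,L1,L4,L7} = {L0}; idom=L0
  L6: preds {L1,L3}: {L0,L1} ∩ {L0,L1,L2,L3} = {L0,L1}; idom=L1

Frontier:
  join L1 pred L0: · stop@L0
  join L1 pred L4: L4→L1 stop@L0
  join L1 pred L7: L7→L4→L1 stop@L0
  join L6 pred L1: · stop@L1
  join L6 pred L3: L3→L2 stop@L1
  L0: DF=∅
  L1: DF={L1}
  L2: DF={L6}
  L3: DF={L6}
  L4: DF={L1}
  L5: DF=∅
  L6: DF=∅
  L7: DF={L1}

φ for e: defs {L1,L3,L4,L5}
  DF⁺ = {L1,L6}

Answer: ["L1", "L6"]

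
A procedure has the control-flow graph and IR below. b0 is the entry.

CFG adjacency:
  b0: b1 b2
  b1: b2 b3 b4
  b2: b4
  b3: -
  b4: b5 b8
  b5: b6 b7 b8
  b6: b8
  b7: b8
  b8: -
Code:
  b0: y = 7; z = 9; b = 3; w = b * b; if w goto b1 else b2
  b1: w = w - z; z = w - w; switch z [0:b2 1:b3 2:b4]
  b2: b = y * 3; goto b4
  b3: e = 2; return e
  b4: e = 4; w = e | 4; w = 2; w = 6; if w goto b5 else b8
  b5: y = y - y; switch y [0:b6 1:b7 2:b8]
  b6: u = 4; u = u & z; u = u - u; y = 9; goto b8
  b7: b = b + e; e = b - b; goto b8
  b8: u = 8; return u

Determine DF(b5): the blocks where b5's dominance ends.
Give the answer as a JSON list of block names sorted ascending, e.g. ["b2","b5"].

Answer: ["b8"]

Analysis:
idom tree: b1←b0 b2←b0 b3←b1 b4←b0 b5←b4 b6←b5 b7←b5 b8←b4
Dom∩ at merges:
  b2: preds {b0,b1}: {b0} ∩ {b0,b1} = {b0}; idom=b0
  b4: preds {b1,b2}: {b0,b1} ∩ {b0,b2} = {b0}; idom=b0
  b8: preds {b4,b5,b6,b7}: {b0,b4} ∩ {b0,b4,b5} ∩ {b0,b4,b5,b6} ∩ {b0,b4,b5,b7} = {b0,b4}; idom=b4

Frontier:
  b2←b0: walk · to b0
  b2←b1: walk b1 to b0
  b4←b1: walk b1 to b0
  b4←b2: walk b2 to b0
  b8←b4: walk · to b4
  b8←b5: walk b5 to b4
  b8←b6: walk b6→b5 to b4
  b8←b7: walk b7→b5 to b4
  b0 → ∅
  b1 → {b2,b4}
  b2 → {b4}
  b3 → ∅
  b4 → ∅
  b5 → {b8}
  b6 → {b8}
  b7 → {b8}
  b8 → ∅

DF(b5) = ["b8"]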